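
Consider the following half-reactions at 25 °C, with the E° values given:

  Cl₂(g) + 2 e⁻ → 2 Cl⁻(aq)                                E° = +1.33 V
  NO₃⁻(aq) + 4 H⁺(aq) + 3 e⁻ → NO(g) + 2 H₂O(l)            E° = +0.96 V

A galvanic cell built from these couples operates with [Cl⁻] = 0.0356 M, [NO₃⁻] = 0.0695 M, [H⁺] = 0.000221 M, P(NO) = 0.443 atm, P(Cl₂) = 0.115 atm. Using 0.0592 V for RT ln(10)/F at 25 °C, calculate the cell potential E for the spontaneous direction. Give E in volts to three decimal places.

+0.732 V

Cl₂/Cl⁻ is the cathode (higher E°), NO₃⁻/NO the anode: E°cell = +1.33 − (+0.96) = +0.37 V, n = 6.
Overall: 3 Cl₂(g) + 2 NO(g) + 4 H₂O(l) → 6 Cl⁻(aq) + 2 NO₃⁻(aq) + 8 H⁺(aq)
Q = [Cl⁻]^6·[NO₃⁻]^2·[H⁺]^8 / (P(Cl₂)^3·P(NO)^2); log Q = -36.727.
E = E° − (0.0592/n) log Q = +0.37 − (0.0592/6)(-36.727) = +0.732 V.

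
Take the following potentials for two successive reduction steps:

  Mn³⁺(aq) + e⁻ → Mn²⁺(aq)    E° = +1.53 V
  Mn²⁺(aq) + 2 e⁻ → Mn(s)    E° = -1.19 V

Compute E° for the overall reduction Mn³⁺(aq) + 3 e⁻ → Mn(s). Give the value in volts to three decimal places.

Standard free energies of sequential steps add: ΔG°₃ = ΔG°₁ + ΔG°₂, so n₃E°₃ = n₁E°₁ + n₂E°₂.
E°₃ = (1×+1.53 + 2×-1.19) / 3 = (-0.850) / 3 = -0.283 V.

-0.283 V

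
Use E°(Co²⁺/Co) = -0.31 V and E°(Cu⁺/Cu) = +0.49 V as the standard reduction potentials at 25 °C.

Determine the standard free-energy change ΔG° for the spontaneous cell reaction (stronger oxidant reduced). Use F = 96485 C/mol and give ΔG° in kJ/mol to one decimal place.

-154.4 kJ/mol

Cu⁺/Cu (E° = +0.49 V) is the cathode; Co²⁺/Co (E° = -0.31 V) is the anode, so E°cell = +0.80 V.
Balancing electrons gives n = 2 (lcm of 1 and 2).
ΔG° = −nFE° = −(2)(96485)(+0.80) = -154,376 J = -154.4 kJ/mol.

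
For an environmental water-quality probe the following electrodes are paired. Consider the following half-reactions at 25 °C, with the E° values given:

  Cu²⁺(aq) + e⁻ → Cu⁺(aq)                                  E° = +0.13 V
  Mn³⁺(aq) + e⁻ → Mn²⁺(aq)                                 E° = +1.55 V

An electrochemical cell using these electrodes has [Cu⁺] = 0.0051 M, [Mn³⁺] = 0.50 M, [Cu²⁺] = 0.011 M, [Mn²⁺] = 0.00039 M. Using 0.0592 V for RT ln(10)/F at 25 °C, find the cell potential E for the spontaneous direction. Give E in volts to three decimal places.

+1.584 V

Mn³⁺/Mn²⁺ is the cathode (higher E°), Cu²⁺/Cu⁺ the anode: E°cell = +1.55 − (+0.13) = +1.42 V, n = 1.
Overall: Mn³⁺(aq) + Cu⁺(aq) → Mn²⁺(aq) + Cu²⁺(aq)
Q = [Mn²⁺]·[Cu²⁺] / ([Mn³⁺]·[Cu⁺]); log Q = -2.774.
E = E° − (0.0592/n) log Q = +1.42 − (0.0592/1)(-2.774) = +1.584 V.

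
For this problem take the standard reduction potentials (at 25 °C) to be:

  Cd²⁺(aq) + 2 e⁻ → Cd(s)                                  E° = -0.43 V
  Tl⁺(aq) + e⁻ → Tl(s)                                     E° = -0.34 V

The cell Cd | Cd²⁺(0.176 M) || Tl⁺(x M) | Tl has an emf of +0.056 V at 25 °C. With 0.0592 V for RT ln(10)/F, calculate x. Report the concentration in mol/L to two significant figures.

Tl⁺/Tl is the cathode, Cd²⁺/Cd the anode: E°cell = +0.09 V, n = 2.
Overall reaction: 2 Tl⁺(aq) + Cd(s) → 2 Tl(s) + Cd²⁺(aq); Q = [Cd²⁺]^1/[Tl⁺]^2.
From E = E° − (0.0592/n) log Q: log Q = (E° − E)·n/0.0592 = (+0.09 − (+0.056))·2/0.0592 = 1.1486.
So 2·log[Tl⁺] = 1·log(0.176) − log Q = -0.7545 − (1.1486) = -1.9031; log[Tl⁺] = -1.9031 / 2 = -0.9516; [Tl⁺] = 10^(-0.9516) ≈ 0.11 M.

0.11 M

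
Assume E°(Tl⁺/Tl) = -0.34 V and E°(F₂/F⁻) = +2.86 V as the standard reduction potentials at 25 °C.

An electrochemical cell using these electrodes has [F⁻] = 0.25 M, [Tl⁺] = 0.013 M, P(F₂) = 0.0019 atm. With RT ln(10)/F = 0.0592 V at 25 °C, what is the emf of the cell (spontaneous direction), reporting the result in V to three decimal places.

+3.267 V

F₂/F⁻ is the cathode (higher E°), Tl⁺/Tl the anode: E°cell = +2.86 − (-0.34) = +3.20 V, n = 2.
Overall: F₂(g) + 2 Tl(s) → 2 F⁻(aq) + 2 Tl⁺(aq)
Q = [F⁻]^2·[Tl⁺]^2 / (P(F₂)); log Q = -2.255.
E = E° − (0.0592/n) log Q = +3.20 − (0.0592/2)(-2.255) = +3.267 V.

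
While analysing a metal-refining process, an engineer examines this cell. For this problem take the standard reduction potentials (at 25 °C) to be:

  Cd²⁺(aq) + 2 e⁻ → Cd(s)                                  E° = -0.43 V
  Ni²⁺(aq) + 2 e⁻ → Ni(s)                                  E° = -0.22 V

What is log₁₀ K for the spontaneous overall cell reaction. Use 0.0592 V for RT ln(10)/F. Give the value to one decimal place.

7.1

Cathode: Ni²⁺/Ni; anode: Cd²⁺/Cd. E°cell = +0.21 V, n = 2.
log K = nE°cell / 0.0592 = (2)(+0.21) / 0.0592 = 7.1.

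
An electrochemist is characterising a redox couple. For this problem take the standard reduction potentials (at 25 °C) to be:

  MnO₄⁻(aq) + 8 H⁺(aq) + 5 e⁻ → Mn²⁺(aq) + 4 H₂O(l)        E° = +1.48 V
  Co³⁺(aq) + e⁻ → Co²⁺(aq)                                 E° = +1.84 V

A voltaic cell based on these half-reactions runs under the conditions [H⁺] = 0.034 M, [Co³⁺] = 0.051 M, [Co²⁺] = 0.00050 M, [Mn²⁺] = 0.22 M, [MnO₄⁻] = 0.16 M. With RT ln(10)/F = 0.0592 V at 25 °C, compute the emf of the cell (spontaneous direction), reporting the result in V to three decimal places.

Co³⁺/Co²⁺ is the cathode (higher E°), MnO₄⁻/Mn²⁺ the anode: E°cell = +1.84 − (+1.48) = +0.36 V, n = 5.
Overall: 5 Co³⁺(aq) + Mn²⁺(aq) + 4 H₂O(l) → 5 Co²⁺(aq) + MnO₄⁻(aq) + 8 H⁺(aq)
Q = [Co²⁺]^5·[MnO₄⁻]·[H⁺]^8 / ([Co³⁺]^5·[Mn²⁺]); log Q = -21.929.
E = E° − (0.0592/n) log Q = +0.36 − (0.0592/5)(-21.929) = +0.620 V.

+0.620 V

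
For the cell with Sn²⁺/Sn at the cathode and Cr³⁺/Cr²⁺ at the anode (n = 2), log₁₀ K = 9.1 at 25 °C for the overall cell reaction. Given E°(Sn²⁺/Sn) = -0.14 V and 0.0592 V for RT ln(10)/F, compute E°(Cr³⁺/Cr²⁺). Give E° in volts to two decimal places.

E°cell = (0.0592/n)·log K = (0.0592/2)(9.1) = +0.269 V.
Since Sn²⁺/Sn is the cathode and Cr³⁺/Cr²⁺ the anode, E°cell = E°(Sn²⁺/Sn) − E°(Cr³⁺/Cr²⁺).
So E°(Cr³⁺/Cr²⁺) = E°(Sn²⁺/Sn) − E°cell = (-0.14) − (+0.269) = -0.41 V.

-0.41 V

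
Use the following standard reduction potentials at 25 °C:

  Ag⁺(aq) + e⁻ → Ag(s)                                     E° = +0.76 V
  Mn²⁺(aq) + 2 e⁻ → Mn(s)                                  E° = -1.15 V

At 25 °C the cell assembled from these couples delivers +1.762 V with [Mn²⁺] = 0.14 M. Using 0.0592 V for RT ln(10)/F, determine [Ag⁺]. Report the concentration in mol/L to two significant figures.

0.0012 M

Ag⁺/Ag is the cathode, Mn²⁺/Mn the anode: E°cell = +1.91 V, n = 2.
Overall reaction: 2 Ag⁺(aq) + Mn(s) → 2 Ag(s) + Mn²⁺(aq); Q = [Mn²⁺]^1/[Ag⁺]^2.
From E = E° − (0.0592/n) log Q: log Q = (E° − E)·n/0.0592 = (+1.91 − (+1.762))·2/0.0592 = 5.0000.
So 2·log[Ag⁺] = 1·log(0.14) − log Q = -0.8539 − (5.0000) = -5.8539; log[Ag⁺] = -5.8539 / 2 = -2.9270; [Ag⁺] = 10^(-2.9270) ≈ 0.0012 M.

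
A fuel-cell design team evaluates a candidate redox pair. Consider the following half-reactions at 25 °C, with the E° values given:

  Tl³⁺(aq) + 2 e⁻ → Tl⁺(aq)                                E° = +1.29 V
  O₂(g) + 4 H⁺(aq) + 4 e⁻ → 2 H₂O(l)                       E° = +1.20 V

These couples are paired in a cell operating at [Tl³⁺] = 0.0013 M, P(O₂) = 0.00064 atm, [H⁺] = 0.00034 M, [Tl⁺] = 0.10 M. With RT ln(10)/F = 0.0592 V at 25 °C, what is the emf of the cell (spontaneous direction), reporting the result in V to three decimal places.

Tl³⁺/Tl⁺ is the cathode (higher E°), O₂/H₂O the anode: E°cell = +1.29 − (+1.20) = +0.09 V, n = 4.
Overall: 2 Tl³⁺(aq) + 2 H₂O(l) → 2 Tl⁺(aq) + O₂(g) + 4 H⁺(aq)
Q = [Tl⁺]^2·P(O₂)·[H⁺]^4 / ([Tl³⁺]^2); log Q = -13.296.
E = E° − (0.0592/n) log Q = +0.09 − (0.0592/4)(-13.296) = +0.287 V.

+0.287 V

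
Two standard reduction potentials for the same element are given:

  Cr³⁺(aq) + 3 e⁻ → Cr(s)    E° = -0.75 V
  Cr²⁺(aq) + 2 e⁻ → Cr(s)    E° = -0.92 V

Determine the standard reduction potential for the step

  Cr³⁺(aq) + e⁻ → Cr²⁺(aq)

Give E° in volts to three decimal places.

Sequential free energies add, so n₃E°₃ = n₁E°₁ + n₂E°₂.
With n₃ = 3, and the known step contributing 2×(-0.92) V, the unknown satisfies 1·E° = 3×(-0.75) − 2×(-0.92) = -0.410.
E° = -0.410 / 1 = -0.410 V.

-0.410 V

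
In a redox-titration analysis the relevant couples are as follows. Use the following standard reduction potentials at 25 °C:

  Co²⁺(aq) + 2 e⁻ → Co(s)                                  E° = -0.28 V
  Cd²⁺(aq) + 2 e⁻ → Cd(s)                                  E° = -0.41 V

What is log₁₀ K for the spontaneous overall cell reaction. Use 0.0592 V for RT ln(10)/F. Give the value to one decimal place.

4.4

Cathode: Co²⁺/Co; anode: Cd²⁺/Cd. E°cell = +0.13 V, n = 2.
log K = nE°cell / 0.0592 = (2)(+0.13) / 0.0592 = 4.4.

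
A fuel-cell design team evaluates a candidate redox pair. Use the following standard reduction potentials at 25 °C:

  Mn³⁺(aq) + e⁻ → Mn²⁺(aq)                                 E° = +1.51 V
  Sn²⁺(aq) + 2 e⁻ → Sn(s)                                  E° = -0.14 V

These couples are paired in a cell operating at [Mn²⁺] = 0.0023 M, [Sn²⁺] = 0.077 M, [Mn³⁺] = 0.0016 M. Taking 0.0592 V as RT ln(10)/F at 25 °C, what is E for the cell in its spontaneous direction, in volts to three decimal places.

Mn³⁺/Mn²⁺ is the cathode (higher E°), Sn²⁺/Sn the anode: E°cell = +1.51 − (-0.14) = +1.65 V, n = 2.
Overall: 2 Mn³⁺(aq) + Sn(s) → 2 Mn²⁺(aq) + Sn²⁺(aq)
Q = [Mn²⁺]^2·[Sn²⁺] / ([Mn³⁺]^2); log Q = -0.798.
E = E° − (0.0592/n) log Q = +1.65 − (0.0592/2)(-0.798) = +1.674 V.

+1.674 V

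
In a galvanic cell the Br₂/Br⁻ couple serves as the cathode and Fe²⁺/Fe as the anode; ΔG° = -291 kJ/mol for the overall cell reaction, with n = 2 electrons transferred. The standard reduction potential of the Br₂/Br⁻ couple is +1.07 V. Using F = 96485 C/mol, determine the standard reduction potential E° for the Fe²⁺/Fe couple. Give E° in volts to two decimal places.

-0.44 V

E°cell = −ΔG°/(nF) = −(-291×10³)/((2)(96485)) = +1.508 V.
Since Br₂/Br⁻ is the cathode and Fe²⁺/Fe the anode, E°cell = E°(Br₂/Br⁻) − E°(Fe²⁺/Fe).
So E°(Fe²⁺/Fe) = E°(Br₂/Br⁻) − E°cell = (+1.07) − (+1.508) = -0.44 V.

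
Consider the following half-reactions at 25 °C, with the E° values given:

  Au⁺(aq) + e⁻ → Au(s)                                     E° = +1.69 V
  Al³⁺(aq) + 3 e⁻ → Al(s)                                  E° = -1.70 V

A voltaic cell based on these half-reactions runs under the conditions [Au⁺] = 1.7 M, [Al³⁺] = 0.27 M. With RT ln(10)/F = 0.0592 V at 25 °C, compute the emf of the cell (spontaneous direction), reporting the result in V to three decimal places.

Au⁺/Au is the cathode (higher E°), Al³⁺/Al the anode: E°cell = +1.69 − (-1.70) = +3.39 V, n = 3.
Overall: 3 Au⁺(aq) + Al(s) → 3 Au(s) + Al³⁺(aq)
Q = [Al³⁺] / ([Au⁺]^3); log Q = -1.260.
E = E° − (0.0592/n) log Q = +3.39 − (0.0592/3)(-1.260) = +3.415 V.

+3.415 V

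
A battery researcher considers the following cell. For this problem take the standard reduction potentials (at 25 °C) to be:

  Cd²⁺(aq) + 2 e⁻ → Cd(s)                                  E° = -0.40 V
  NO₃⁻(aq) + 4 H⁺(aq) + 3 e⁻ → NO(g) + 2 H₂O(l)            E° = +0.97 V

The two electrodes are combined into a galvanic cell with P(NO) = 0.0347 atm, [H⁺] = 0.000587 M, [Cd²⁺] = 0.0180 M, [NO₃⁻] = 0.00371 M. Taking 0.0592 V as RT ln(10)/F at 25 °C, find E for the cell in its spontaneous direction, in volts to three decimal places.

NO₃⁻/NO is the cathode (higher E°), Cd²⁺/Cd the anode: E°cell = +0.97 − (-0.40) = +1.37 V, n = 6.
Overall: 2 NO₃⁻(aq) + 8 H⁺(aq) + 3 Cd(s) → 2 NO(g) + 4 H₂O(l) + 3 Cd²⁺(aq)
Q = P(NO)^2·[Cd²⁺]^3 / ([NO₃⁻]^2·[H⁺]^8); log Q = 22.559.
E = E° − (0.0592/n) log Q = +1.37 − (0.0592/6)(22.559) = +1.147 V.

+1.147 V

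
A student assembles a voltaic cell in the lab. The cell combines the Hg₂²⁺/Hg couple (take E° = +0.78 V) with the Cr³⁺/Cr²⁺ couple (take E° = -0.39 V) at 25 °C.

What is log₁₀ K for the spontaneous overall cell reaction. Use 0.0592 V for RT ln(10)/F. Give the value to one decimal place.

Cathode: Hg₂²⁺/Hg; anode: Cr³⁺/Cr²⁺. E°cell = +1.17 V, n = 2.
log K = nE°cell / 0.0592 = (2)(+1.17) / 0.0592 = 39.5.

39.5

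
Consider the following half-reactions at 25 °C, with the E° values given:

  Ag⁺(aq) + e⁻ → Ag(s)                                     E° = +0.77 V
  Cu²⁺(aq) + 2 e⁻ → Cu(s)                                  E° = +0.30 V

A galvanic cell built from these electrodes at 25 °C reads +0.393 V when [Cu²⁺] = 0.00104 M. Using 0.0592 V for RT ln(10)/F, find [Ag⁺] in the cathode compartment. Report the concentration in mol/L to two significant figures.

Ag⁺/Ag is the cathode, Cu²⁺/Cu the anode: E°cell = +0.47 V, n = 2.
Overall reaction: 2 Ag⁺(aq) + Cu(s) → 2 Ag(s) + Cu²⁺(aq); Q = [Cu²⁺]^1/[Ag⁺]^2.
From E = E° − (0.0592/n) log Q: log Q = (E° − E)·n/0.0592 = (+0.47 − (+0.393))·2/0.0592 = 2.6014.
So 2·log[Ag⁺] = 1·log(0.00104) − log Q = -2.9830 − (2.6014) = -5.5844; log[Ag⁺] = -5.5844 / 2 = -2.7922; [Ag⁺] = 10^(-2.7922) ≈ 0.0016 M.

0.0016 M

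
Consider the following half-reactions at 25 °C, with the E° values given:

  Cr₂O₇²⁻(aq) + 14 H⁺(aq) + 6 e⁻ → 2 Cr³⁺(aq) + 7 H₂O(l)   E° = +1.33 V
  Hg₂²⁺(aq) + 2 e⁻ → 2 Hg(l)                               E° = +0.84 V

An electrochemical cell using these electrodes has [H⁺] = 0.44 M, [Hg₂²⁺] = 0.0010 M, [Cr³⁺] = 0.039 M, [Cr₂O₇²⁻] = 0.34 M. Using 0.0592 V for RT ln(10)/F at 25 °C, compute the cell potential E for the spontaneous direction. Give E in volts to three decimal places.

+0.553 V

Cr₂O₇²⁻/Cr³⁺ is the cathode (higher E°), Hg₂²⁺/Hg the anode: E°cell = +1.33 − (+0.84) = +0.49 V, n = 6.
Overall: Cr₂O₇²⁻(aq) + 14 H⁺(aq) + 6 Hg(l) → 2 Cr³⁺(aq) + 7 H₂O(l) + 3 Hg₂²⁺(aq)
Q = [Cr³⁺]^2·[Hg₂²⁺]^3 / ([Cr₂O₇²⁻]·[H⁺]^14); log Q = -6.358.
E = E° − (0.0592/n) log Q = +0.49 − (0.0592/6)(-6.358) = +0.553 V.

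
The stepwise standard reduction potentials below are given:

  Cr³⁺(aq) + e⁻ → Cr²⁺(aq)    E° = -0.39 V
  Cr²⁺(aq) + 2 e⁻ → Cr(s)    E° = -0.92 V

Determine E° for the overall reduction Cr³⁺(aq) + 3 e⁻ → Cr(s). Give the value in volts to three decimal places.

Standard free energies of sequential steps add: ΔG°₃ = ΔG°₁ + ΔG°₂, so n₃E°₃ = n₁E°₁ + n₂E°₂.
E°₃ = (1×-0.39 + 2×-0.92) / 3 = (-2.230) / 3 = -0.743 V.

-0.743 V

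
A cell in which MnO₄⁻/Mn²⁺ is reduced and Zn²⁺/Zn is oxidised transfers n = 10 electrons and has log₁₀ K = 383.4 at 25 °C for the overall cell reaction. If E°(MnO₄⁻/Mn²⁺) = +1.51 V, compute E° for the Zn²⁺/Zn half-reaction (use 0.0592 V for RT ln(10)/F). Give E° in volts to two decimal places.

-0.76 V

E°cell = (0.0592/n)·log K = (0.0592/10)(383.4) = +2.270 V.
Since MnO₄⁻/Mn²⁺ is the cathode and Zn²⁺/Zn the anode, E°cell = E°(MnO₄⁻/Mn²⁺) − E°(Zn²⁺/Zn).
So E°(Zn²⁺/Zn) = E°(MnO₄⁻/Mn²⁺) − E°cell = (+1.51) − (+2.270) = -0.76 V.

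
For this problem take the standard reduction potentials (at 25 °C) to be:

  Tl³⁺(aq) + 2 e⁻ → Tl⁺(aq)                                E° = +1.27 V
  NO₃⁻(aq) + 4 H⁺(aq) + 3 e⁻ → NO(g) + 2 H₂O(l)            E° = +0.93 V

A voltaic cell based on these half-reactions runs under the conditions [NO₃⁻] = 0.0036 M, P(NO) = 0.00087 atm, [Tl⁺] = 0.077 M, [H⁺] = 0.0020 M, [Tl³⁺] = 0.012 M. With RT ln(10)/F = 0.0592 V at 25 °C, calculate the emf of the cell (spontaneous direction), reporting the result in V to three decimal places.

Tl³⁺/Tl⁺ is the cathode (higher E°), NO₃⁻/NO the anode: E°cell = +1.27 − (+0.93) = +0.34 V, n = 6.
Overall: 3 Tl³⁺(aq) + 2 NO(g) + 4 H₂O(l) → 3 Tl⁺(aq) + 2 NO₃⁻(aq) + 8 H⁺(aq)
Q = [Tl⁺]^3·[NO₃⁻]^2·[H⁺]^8 / ([Tl³⁺]^3·P(NO)^2); log Q = -17.936.
E = E° − (0.0592/n) log Q = +0.34 − (0.0592/6)(-17.936) = +0.517 V.

+0.517 V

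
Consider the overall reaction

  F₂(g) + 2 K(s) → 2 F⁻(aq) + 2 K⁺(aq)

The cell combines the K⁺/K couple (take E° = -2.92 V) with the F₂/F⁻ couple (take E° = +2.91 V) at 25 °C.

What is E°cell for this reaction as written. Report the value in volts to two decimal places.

The F₂/F⁻ couple has the higher reduction potential, so it is the cathode; K⁺/K is oxidised at the anode.
E°cell = E°(cathode) − E°(anode) = (+2.91) − (-2.92) = +5.83 V.

+5.83 V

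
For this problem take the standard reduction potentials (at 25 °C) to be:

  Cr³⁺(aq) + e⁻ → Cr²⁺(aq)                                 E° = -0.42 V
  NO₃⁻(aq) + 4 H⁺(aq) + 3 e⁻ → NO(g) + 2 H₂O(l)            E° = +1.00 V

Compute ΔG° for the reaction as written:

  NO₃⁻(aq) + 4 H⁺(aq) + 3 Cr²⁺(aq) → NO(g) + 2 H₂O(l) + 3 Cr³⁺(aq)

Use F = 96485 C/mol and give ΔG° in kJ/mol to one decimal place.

As written, NO₃⁻/NO is reduced (cathode) and Cr³⁺/Cr²⁺ is oxidised (anode), so E°cell = (+1.00) − (-0.42) = +1.42 V.
Balancing electrons gives n = 3.
ΔG° = −nFE° = −(3)(96485)(+1.42) = -411,026 J = -411.0 kJ/mol.

-411.0 kJ/mol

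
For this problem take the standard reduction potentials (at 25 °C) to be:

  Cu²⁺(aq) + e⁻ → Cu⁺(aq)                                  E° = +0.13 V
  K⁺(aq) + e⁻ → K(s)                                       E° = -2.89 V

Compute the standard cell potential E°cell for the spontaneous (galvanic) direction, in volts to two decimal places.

The Cu²⁺/Cu⁺ couple has the higher reduction potential, so it is the cathode; K⁺/K is oxidised at the anode.
E°cell = E°(cathode) − E°(anode) = (+0.13) − (-2.89) = +3.02 V.
Since E°cell > 0, the reaction is spontaneous under standard conditions.

+3.02 V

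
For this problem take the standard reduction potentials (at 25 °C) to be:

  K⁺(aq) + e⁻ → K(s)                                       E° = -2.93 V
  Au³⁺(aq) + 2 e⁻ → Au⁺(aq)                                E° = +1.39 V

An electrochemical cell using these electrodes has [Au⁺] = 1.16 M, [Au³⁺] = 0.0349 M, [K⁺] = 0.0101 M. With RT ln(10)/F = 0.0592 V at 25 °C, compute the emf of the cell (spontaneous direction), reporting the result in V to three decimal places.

+4.393 V

Au³⁺/Au⁺ is the cathode (higher E°), K⁺/K the anode: E°cell = +1.39 − (-2.93) = +4.32 V, n = 2.
Overall: Au³⁺(aq) + 2 K(s) → Au⁺(aq) + 2 K⁺(aq)
Q = [Au⁺]·[K⁺]^2 / ([Au³⁺]); log Q = -2.470.
E = E° − (0.0592/n) log Q = +4.32 − (0.0592/2)(-2.470) = +4.393 V.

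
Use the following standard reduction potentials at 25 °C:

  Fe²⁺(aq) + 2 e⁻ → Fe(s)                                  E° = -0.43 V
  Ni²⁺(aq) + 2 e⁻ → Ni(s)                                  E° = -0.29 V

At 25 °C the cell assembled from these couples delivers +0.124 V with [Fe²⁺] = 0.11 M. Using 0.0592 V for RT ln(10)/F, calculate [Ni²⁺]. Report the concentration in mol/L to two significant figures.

0.032 M

Ni²⁺/Ni is the cathode, Fe²⁺/Fe the anode: E°cell = +0.14 V, n = 2.
Overall reaction: Ni²⁺(aq) + Fe(s) → Ni(s) + Fe²⁺(aq); Q = [Fe²⁺]^1/[Ni²⁺]^1.
From E = E° − (0.0592/n) log Q: log Q = (E° − E)·n/0.0592 = (+0.14 − (+0.124))·2/0.0592 = 0.5405.
So 1·log[Ni²⁺] = 1·log(0.11) − log Q = -0.9586 − (0.5405) = -1.4991; [Ni²⁺] = 10^(-1.4991) ≈ 0.032 M.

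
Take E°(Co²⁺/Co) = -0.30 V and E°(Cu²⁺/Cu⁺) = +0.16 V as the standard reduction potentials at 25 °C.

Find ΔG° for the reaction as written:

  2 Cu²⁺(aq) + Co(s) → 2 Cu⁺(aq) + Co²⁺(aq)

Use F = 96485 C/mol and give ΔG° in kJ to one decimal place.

As written, Cu²⁺/Cu⁺ is reduced (cathode) and Co²⁺/Co is oxidised (anode), so E°cell = (+0.16) − (-0.30) = +0.46 V.
Balancing electrons gives n = 2.
ΔG° = −nFE° = −(2)(96485)(+0.46) = -88,766 J = -88.8 kJ.

-88.8 kJ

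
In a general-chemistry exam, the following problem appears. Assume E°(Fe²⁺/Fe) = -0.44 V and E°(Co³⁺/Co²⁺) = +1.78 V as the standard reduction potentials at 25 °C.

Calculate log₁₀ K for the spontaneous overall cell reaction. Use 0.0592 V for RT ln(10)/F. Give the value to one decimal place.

75.0

Cathode: Co³⁺/Co²⁺; anode: Fe²⁺/Fe. E°cell = +2.22 V, n = 2.
log K = nE°cell / 0.0592 = (2)(+2.22) / 0.0592 = 75.0.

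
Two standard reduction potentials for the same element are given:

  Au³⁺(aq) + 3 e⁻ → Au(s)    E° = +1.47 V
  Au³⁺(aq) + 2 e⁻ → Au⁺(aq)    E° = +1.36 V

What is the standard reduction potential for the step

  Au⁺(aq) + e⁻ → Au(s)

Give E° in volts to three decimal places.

Sequential free energies add, so n₃E°₃ = n₁E°₁ + n₂E°₂.
With n₃ = 3, and the known step contributing 2×(+1.36) V, the unknown satisfies 1·E° = 3×(+1.47) − 2×(+1.36) = +1.690.
E° = +1.690 / 1 = +1.690 V.

+1.690 V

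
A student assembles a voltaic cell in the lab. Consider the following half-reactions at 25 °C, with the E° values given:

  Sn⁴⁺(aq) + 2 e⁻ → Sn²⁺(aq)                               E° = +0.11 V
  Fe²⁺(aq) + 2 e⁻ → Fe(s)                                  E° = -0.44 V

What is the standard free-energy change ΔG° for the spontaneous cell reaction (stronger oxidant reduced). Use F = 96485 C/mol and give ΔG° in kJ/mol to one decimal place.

-106.1 kJ/mol

Sn⁴⁺/Sn²⁺ (E° = +0.11 V) is the cathode; Fe²⁺/Fe (E° = -0.44 V) is the anode, so E°cell = +0.55 V.
Balancing electrons gives n = 2 (lcm of 2 and 2).
ΔG° = −nFE° = −(2)(96485)(+0.55) = -106,134 J = -106.1 kJ/mol.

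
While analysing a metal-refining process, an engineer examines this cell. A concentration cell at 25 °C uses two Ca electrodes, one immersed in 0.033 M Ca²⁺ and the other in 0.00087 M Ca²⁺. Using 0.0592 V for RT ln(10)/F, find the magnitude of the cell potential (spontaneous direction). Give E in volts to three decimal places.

For a concentration cell E°cell = 0. The 0.033 M side is the cathode (reduction is favoured where [Ca²⁺] is higher).
With n = 2, E = −(0.0592/2) log([Ca²⁺]ₐₙ/[Ca²⁺]꜀ₐₜ) = −(0.0592/2) log(0.00087/0.033) = −(0.0592/2)(-1.579) = +0.047 V.

+0.047 V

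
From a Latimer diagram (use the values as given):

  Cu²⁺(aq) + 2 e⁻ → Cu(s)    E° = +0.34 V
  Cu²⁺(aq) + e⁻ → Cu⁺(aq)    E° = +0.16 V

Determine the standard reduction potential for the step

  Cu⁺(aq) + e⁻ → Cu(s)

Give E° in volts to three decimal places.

Sequential free energies add, so n₃E°₃ = n₁E°₁ + n₂E°₂.
With n₃ = 2, and the known step contributing 1×(+0.16) V, the unknown satisfies 1·E° = 2×(+0.34) − 1×(+0.16) = +0.520.
E° = +0.520 / 1 = +0.520 V.

+0.520 V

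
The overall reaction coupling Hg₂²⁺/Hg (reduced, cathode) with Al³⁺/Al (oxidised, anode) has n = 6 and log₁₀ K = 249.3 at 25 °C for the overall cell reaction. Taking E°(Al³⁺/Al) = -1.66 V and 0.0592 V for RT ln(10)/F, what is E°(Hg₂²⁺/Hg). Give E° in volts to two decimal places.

+0.80 V

E°cell = (0.0592/n)·log K = (0.0592/6)(249.3) = +2.460 V.
Since Hg₂²⁺/Hg is the cathode and Al³⁺/Al the anode, E°cell = E°(Hg₂²⁺/Hg) − E°(Al³⁺/Al).
So E°(Hg₂²⁺/Hg) = E°cell + E°(Al³⁺/Al) = +2.460 + (-1.66) = +0.80 V.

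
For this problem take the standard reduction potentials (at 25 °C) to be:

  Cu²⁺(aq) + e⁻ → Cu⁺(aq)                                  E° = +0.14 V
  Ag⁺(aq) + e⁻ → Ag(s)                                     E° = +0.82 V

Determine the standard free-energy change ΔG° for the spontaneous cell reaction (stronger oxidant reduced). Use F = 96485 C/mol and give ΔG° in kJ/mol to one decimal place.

-65.6 kJ/mol

Ag⁺/Ag (E° = +0.82 V) is the cathode; Cu²⁺/Cu⁺ (E° = +0.14 V) is the anode, so E°cell = +0.68 V.
Balancing electrons gives n = 1 (lcm of 1 and 1).
ΔG° = −nFE° = −(1)(96485)(+0.68) = -65,610 J = -65.6 kJ/mol.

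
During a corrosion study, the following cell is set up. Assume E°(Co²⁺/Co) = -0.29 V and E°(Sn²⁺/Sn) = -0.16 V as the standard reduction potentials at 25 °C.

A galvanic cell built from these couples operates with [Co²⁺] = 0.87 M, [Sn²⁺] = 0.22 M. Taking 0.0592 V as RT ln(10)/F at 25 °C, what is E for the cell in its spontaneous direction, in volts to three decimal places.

Sn²⁺/Sn is the cathode (higher E°), Co²⁺/Co the anode: E°cell = -0.16 − (-0.29) = +0.13 V, n = 2.
Overall: Sn²⁺(aq) + Co(s) → Sn(s) + Co²⁺(aq)
Q = [Co²⁺] / ([Sn²⁺]); log Q = 0.597.
E = E° − (0.0592/n) log Q = +0.13 − (0.0592/2)(0.597) = +0.112 V.

+0.112 V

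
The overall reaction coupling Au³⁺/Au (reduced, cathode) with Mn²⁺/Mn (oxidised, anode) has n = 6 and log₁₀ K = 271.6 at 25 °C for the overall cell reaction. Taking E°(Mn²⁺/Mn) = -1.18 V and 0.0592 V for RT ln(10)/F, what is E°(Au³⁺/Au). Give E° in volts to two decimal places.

+1.50 V

E°cell = (0.0592/n)·log K = (0.0592/6)(271.6) = +2.680 V.
Since Au³⁺/Au is the cathode and Mn²⁺/Mn the anode, E°cell = E°(Au³⁺/Au) − E°(Mn²⁺/Mn).
So E°(Au³⁺/Au) = E°cell + E°(Mn²⁺/Mn) = +2.680 + (-1.18) = +1.50 V.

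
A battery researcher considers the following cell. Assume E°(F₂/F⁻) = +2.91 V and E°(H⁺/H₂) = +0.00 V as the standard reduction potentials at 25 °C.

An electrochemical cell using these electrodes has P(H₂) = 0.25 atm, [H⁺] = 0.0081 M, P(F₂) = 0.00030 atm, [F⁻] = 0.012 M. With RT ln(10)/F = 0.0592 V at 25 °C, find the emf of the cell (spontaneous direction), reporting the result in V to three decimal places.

+3.025 V

F₂/F⁻ is the cathode (higher E°), H⁺/H₂ the anode: E°cell = +2.91 − (+0.00) = +2.91 V, n = 2.
Overall: F₂(g) + H₂(g) → 2 F⁻(aq) + 2 H⁺(aq)
Q = [F⁻]^2·[H⁺]^2 / (P(F₂)·P(H₂)); log Q = -3.900.
E = E° − (0.0592/n) log Q = +2.91 − (0.0592/2)(-3.900) = +3.025 V.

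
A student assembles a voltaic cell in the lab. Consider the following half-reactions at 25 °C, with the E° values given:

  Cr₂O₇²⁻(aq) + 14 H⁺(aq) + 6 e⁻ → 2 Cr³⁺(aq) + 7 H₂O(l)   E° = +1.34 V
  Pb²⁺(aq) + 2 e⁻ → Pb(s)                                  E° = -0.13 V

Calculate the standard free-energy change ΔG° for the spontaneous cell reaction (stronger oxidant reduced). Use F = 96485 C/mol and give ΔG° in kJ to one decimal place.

Cr₂O₇²⁻/Cr³⁺ (E° = +1.34 V) is the cathode; Pb²⁺/Pb (E° = -0.13 V) is the anode, so E°cell = +1.47 V.
Balancing electrons gives n = 6 (lcm of 6 and 2).
ΔG° = −nFE° = −(6)(96485)(+1.47) = -850,998 J = -851.0 kJ.

-851.0 kJ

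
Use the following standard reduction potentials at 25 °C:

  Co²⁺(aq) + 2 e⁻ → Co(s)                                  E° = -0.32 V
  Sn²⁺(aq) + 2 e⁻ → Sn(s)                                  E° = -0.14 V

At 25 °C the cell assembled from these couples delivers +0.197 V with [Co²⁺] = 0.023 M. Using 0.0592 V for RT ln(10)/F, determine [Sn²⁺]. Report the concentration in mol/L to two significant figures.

0.086 M

Sn²⁺/Sn is the cathode, Co²⁺/Co the anode: E°cell = +0.18 V, n = 2.
Overall reaction: Sn²⁺(aq) + Co(s) → Sn(s) + Co²⁺(aq); Q = [Co²⁺]^1/[Sn²⁺]^1.
From E = E° − (0.0592/n) log Q: log Q = (E° − E)·n/0.0592 = (+0.18 − (+0.197))·2/0.0592 = -0.5743.
So 1·log[Sn²⁺] = 1·log(0.023) − log Q = -1.6383 − (-0.5743) = -1.0640; [Sn²⁺] = 10^(-1.0640) ≈ 0.086 M.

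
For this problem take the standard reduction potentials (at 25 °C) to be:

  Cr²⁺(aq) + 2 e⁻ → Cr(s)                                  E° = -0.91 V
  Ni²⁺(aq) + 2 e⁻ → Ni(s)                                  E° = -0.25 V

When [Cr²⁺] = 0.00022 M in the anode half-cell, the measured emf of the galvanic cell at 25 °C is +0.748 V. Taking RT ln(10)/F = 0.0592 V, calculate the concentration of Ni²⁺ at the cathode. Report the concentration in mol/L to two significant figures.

Ni²⁺/Ni is the cathode, Cr²⁺/Cr the anode: E°cell = +0.66 V, n = 2.
Overall reaction: Ni²⁺(aq) + Cr(s) → Ni(s) + Cr²⁺(aq); Q = [Cr²⁺]^1/[Ni²⁺]^1.
From E = E° − (0.0592/n) log Q: log Q = (E° − E)·n/0.0592 = (+0.66 − (+0.748))·2/0.0592 = -2.9730.
So 1·log[Ni²⁺] = 1·log(0.00022) − log Q = -3.6576 − (-2.9730) = -0.6846; [Ni²⁺] = 10^(-0.6846) ≈ 0.21 M.

0.21 M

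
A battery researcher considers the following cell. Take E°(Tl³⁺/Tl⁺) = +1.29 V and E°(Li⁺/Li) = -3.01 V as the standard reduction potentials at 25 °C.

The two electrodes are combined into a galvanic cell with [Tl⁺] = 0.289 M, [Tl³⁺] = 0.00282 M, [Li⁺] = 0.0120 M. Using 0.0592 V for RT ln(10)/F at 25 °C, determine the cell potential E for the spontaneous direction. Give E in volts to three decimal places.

Tl³⁺/Tl⁺ is the cathode (higher E°), Li⁺/Li the anode: E°cell = +1.29 − (-3.01) = +4.30 V, n = 2.
Overall: Tl³⁺(aq) + 2 Li(s) → Tl⁺(aq) + 2 Li⁺(aq)
Q = [Tl⁺]·[Li⁺]^2 / ([Tl³⁺]); log Q = -1.831.
E = E° − (0.0592/n) log Q = +4.30 − (0.0592/2)(-1.831) = +4.354 V.

+4.354 V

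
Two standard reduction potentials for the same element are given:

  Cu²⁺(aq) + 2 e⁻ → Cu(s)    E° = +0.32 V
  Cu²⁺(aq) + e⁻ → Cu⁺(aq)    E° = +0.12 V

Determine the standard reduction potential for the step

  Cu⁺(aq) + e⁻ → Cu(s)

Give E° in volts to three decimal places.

+0.520 V

Sequential free energies add, so n₃E°₃ = n₁E°₁ + n₂E°₂.
With n₃ = 2, and the known step contributing 1×(+0.12) V, the unknown satisfies 1·E° = 2×(+0.32) − 1×(+0.12) = +0.520.
E° = +0.520 / 1 = +0.520 V.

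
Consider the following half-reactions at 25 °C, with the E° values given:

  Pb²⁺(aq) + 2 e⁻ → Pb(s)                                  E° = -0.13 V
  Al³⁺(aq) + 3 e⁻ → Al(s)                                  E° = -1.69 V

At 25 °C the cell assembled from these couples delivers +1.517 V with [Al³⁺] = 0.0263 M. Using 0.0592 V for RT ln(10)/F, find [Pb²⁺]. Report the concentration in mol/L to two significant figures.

Pb²⁺/Pb is the cathode, Al³⁺/Al the anode: E°cell = +1.56 V, n = 6.
Overall reaction: 3 Pb²⁺(aq) + 2 Al(s) → 3 Pb(s) + 2 Al³⁺(aq); Q = [Al³⁺]^2/[Pb²⁺]^3.
From E = E° − (0.0592/n) log Q: log Q = (E° − E)·n/0.0592 = (+1.56 − (+1.517))·6/0.0592 = 4.3581.
So 3·log[Pb²⁺] = 2·log(0.0263) − log Q = -3.1601 − (4.3581) = -7.5182; log[Pb²⁺] = -7.5182 / 3 = -2.5061; [Pb²⁺] = 10^(-2.5061) ≈ 0.0031 M.

0.0031 M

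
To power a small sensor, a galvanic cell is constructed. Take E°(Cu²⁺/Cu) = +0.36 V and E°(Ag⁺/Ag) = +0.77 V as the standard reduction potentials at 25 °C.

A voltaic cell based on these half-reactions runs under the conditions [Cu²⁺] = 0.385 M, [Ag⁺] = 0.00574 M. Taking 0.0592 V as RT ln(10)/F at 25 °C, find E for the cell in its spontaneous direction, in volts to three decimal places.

+0.290 V

Ag⁺/Ag is the cathode (higher E°), Cu²⁺/Cu the anode: E°cell = +0.77 − (+0.36) = +0.41 V, n = 2.
Overall: 2 Ag⁺(aq) + Cu(s) → 2 Ag(s) + Cu²⁺(aq)
Q = [Cu²⁺] / ([Ag⁺]^2); log Q = 4.068.
E = E° − (0.0592/n) log Q = +0.41 − (0.0592/2)(4.068) = +0.290 V.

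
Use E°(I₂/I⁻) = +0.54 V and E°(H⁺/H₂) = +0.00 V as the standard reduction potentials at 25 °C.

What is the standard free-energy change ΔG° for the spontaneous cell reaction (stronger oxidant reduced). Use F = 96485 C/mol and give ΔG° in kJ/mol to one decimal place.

-104.2 kJ/mol

I₂/I⁻ (E° = +0.54 V) is the cathode; H⁺/H₂ (E° = +0.00 V) is the anode, so E°cell = +0.54 V.
Balancing electrons gives n = 2 (lcm of 2 and 2).
ΔG° = −nFE° = −(2)(96485)(+0.54) = -104,204 J = -104.2 kJ/mol.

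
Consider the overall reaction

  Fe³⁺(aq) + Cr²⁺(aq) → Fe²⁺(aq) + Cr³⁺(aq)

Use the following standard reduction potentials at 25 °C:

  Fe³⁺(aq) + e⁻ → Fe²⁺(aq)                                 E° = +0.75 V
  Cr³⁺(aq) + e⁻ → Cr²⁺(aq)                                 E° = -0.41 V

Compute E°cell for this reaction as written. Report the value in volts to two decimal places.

+1.16 V

The Fe³⁺/Fe²⁺ couple has the higher reduction potential, so it is the cathode; Cr³⁺/Cr²⁺ is oxidised at the anode.
E°cell = E°(cathode) − E°(anode) = (+0.75) − (-0.41) = +1.16 V.
Since E°cell > 0, the reaction is spontaneous under standard conditions.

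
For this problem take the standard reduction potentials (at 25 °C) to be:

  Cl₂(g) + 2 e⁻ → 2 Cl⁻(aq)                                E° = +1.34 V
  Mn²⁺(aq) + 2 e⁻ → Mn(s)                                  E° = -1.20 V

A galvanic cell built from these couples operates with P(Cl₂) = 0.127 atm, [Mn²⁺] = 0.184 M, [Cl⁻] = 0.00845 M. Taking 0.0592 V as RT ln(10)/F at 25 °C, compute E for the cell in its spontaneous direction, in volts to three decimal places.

Cl₂/Cl⁻ is the cathode (higher E°), Mn²⁺/Mn the anode: E°cell = +1.34 − (-1.20) = +2.54 V, n = 2.
Overall: Cl₂(g) + Mn(s) → 2 Cl⁻(aq) + Mn²⁺(aq)
Q = [Cl⁻]^2·[Mn²⁺] / (P(Cl₂)); log Q = -3.985.
E = E° − (0.0592/n) log Q = +2.54 − (0.0592/2)(-3.985) = +2.658 V.

+2.658 V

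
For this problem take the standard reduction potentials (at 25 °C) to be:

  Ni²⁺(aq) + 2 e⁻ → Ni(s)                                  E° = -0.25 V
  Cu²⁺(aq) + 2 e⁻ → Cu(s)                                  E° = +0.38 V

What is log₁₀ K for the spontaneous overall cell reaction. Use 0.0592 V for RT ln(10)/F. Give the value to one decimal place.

Cathode: Cu²⁺/Cu; anode: Ni²⁺/Ni. E°cell = +0.63 V, n = 2.
log K = nE°cell / 0.0592 = (2)(+0.63) / 0.0592 = 21.3.

21.3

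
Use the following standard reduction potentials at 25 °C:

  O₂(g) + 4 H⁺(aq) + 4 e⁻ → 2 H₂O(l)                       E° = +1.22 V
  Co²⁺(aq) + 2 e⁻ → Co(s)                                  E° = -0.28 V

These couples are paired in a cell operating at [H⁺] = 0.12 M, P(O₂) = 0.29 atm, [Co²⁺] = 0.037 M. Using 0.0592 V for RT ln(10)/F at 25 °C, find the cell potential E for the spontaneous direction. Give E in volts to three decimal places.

+1.480 V

O₂/H₂O is the cathode (higher E°), Co²⁺/Co the anode: E°cell = +1.22 − (-0.28) = +1.50 V, n = 4.
Overall: O₂(g) + 4 H⁺(aq) + 2 Co(s) → 2 H₂O(l) + 2 Co²⁺(aq)
Q = [Co²⁺]^2 / (P(O₂)·[H⁺]^4); log Q = 1.357.
E = E° − (0.0592/n) log Q = +1.50 − (0.0592/4)(1.357) = +1.480 V.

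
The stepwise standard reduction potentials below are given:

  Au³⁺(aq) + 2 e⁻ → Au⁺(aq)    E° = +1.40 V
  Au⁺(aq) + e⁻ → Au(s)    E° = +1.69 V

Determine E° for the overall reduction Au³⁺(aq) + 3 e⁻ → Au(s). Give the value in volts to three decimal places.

Since ΔG° = −nFE° is additive over sequential reductions, n₃E°₃ = n₁E°₁ + n₂E°₂.
E°₃ = (2×+1.40 + 1×+1.69) / 3 = (+4.490) / 3 = +1.497 V.

+1.497 V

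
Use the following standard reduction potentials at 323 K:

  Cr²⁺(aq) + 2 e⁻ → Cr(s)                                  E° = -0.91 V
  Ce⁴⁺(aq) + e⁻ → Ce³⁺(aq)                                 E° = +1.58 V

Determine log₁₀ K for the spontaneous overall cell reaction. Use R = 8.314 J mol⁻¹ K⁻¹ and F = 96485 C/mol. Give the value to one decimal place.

Cathode: Ce⁴⁺/Ce³⁺; anode: Cr²⁺/Cr. E°cell = (+1.58) − (-0.91) = +2.49 V, with n = 2.
ΔG° = −nFE° = −RT ln K, so ln K = nFE°/(RT) = (2)(96485)(+2.49) / ((8.314)(323)) = 178.927.
log₁₀ K = 178.927 / ln 10 = 77.7.

77.7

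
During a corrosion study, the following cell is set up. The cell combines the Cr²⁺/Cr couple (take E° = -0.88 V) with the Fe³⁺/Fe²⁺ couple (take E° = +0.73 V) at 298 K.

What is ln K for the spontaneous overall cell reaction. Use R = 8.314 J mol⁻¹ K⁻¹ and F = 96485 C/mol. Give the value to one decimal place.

Cathode: Fe³⁺/Fe²⁺; anode: Cr²⁺/Cr. E°cell = (+0.73) − (-0.88) = +1.61 V, with n = 2.
ΔG° = −nFE° = −RT ln K, so ln K = nFE°/(RT) = (2)(96485)(+1.61) / ((8.314)(298)) = 125.398.

125.4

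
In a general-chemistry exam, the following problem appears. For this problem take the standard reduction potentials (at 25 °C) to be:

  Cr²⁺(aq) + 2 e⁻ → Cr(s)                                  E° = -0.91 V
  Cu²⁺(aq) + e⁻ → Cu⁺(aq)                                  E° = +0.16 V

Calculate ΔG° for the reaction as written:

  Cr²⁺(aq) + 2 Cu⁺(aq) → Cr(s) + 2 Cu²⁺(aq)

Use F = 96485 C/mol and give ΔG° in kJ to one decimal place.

+206.5 kJ

As written, Cr²⁺/Cr is reduced (cathode) and Cu²⁺/Cu⁺ is oxidised (anode), so E°cell = (-0.91) − (+0.16) = -1.07 V.
Balancing electrons gives n = 2.
ΔG° = −nFE° = −(2)(96485)(-1.07) = 206,478 J = +206.5 kJ.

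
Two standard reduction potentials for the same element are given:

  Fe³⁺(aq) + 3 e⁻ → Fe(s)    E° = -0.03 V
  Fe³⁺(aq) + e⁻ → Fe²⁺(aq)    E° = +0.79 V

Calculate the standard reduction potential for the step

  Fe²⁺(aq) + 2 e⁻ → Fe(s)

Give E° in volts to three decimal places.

-0.440 V

Sequential free energies add, so n₃E°₃ = n₁E°₁ + n₂E°₂.
With n₃ = 3, and the known step contributing 1×(+0.79) V, the unknown satisfies 2·E° = 3×(-0.03) − 1×(+0.79) = -0.880.
E° = -0.880 / 2 = -0.440 V.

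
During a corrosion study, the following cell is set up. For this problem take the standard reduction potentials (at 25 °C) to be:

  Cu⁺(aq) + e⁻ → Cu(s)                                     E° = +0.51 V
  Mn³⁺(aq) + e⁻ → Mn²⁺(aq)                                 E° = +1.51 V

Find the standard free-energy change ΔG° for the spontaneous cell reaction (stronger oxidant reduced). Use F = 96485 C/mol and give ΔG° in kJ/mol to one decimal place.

Mn³⁺/Mn²⁺ (E° = +1.51 V) is the cathode; Cu⁺/Cu (E° = +0.51 V) is the anode, so E°cell = +1.00 V.
Balancing electrons gives n = 1 (lcm of 1 and 1).
ΔG° = −nFE° = −(1)(96485)(+1.00) = -96,485 J = -96.5 kJ/mol.

-96.5 kJ/mol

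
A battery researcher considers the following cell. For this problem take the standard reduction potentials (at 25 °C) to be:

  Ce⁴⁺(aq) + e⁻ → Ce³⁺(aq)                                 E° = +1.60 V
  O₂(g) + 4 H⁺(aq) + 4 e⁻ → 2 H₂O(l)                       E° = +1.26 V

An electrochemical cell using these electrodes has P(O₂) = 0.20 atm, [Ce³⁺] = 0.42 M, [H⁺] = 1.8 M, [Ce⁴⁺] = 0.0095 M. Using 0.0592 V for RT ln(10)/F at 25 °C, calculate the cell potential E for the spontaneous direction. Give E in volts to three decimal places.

+0.238 V

Ce⁴⁺/Ce³⁺ is the cathode (higher E°), O₂/H₂O the anode: E°cell = +1.60 − (+1.26) = +0.34 V, n = 4.
Overall: 4 Ce⁴⁺(aq) + 2 H₂O(l) → 4 Ce³⁺(aq) + O₂(g) + 4 H⁺(aq)
Q = [Ce³⁺]^4·P(O₂)·[H⁺]^4 / ([Ce⁴⁺]^4); log Q = 6.904.
E = E° − (0.0592/n) log Q = +0.34 − (0.0592/4)(6.904) = +0.238 V.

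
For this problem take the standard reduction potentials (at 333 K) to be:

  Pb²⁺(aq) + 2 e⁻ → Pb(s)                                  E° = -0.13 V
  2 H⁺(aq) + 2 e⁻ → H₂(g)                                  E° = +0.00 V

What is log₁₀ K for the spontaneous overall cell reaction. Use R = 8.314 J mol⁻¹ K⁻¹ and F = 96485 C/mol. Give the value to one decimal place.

3.9

Cathode: H⁺/H₂; anode: Pb²⁺/Pb. E°cell = (+0.00) − (-0.13) = +0.13 V, with n = 2.
ΔG° = −nFE° = −RT ln K, so ln K = nFE°/(RT) = (2)(96485)(+0.13) / ((8.314)(333)) = 9.061.
log₁₀ K = 9.061 / ln 10 = 3.9.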